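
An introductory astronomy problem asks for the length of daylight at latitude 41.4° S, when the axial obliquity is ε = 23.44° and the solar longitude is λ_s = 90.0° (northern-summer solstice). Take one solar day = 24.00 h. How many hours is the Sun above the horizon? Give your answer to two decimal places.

Solar declination: sin δ = sin ε · sin λ_s = sin 23.44° × sin 90.0° = 0.39779, so δ = +23.440°.
cos H₀ = −tan φ · tan δ = −tan(-41.4°) × tan(+23.440°) = 0.3822, so H₀ = 1.1786 rad = 67.53°.
Daylight = 2H₀/(2π) × 24.00 h = (1.1786/π) × 24.00 = 9.00 h.

9.00 h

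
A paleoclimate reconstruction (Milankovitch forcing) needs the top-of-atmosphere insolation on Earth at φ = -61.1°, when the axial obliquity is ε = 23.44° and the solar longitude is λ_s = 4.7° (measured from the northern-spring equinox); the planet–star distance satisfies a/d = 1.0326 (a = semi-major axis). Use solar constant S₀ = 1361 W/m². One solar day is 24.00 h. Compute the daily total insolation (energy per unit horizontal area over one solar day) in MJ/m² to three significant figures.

17.5 MJ/m²

Solar declination: sin δ = sin ε · sin λ_s = sin 23.44° × sin 4.7° = 0.03259, so δ = +1.868°.
cos H₀ = −tan(-61.1°) tan(+1.868°) = 0.0591, H₀ = 1.5117 rad.
Bracket: H₀ sin φ sin δ + cos φ cos δ sin H₀ = 1.5117×-0.87546×0.03259 + 0.48328×0.99947×0.99825 = -0.043131 + 0.482179 = 0.439048.
Inverse-square distance factor (a/d)² = 1.0326² = 1.066263.
Q̄ = (S₀/π) × 1.066263 × [bracket] = (1361/π) × 1.066263 × 0.439048 = 202.81 W/m².
Daily total = Q̄ × 24.00 h × 3600 s/h = 202.81 × 24.00 × 3600 / 10⁶ = 17.52 MJ/m².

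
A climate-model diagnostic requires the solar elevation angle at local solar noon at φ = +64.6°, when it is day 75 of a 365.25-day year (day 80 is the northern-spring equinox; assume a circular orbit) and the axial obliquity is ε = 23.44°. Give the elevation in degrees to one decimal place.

23.4°

Solar longitude: λ_s = 360° × (75 − 80)/365.25 = -4.928°, i.e. -4.928° + 360° = 355.072°.
sin δ = sin 23.44° × sin 355.072° = -0.03417, so δ = -1.958°.
At local noon the hour angle is zero, so the zenith angle equals |φ − δ| = |+64.6° − (-1.958°)| = 66.558°.
Elevation = 90° − 66.558° = 23.4°.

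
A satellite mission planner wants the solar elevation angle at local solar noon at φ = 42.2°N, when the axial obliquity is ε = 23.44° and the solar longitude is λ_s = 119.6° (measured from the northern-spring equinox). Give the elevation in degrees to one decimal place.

68.0°

Solar declination: sin δ = sin ε · sin λ_s = sin 23.44° × sin 119.6° = 0.34588, so δ = +20.235°.
At local noon the hour angle is zero, so the zenith angle equals |φ − δ| = |+42.2° − (+20.235°)| = 21.965°.
Elevation = 90° − 21.965° = 68.0°.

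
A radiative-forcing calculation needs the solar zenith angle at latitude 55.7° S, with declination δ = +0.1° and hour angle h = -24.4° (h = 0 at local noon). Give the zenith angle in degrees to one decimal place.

θ_z = 59.2°

cos θ_z = sin ϕ sin δ + cos ϕ cos δ cos h = -0.001442 + 0.513193 = 0.511751.
θ_z = arccos(0.511751) = 59.2°.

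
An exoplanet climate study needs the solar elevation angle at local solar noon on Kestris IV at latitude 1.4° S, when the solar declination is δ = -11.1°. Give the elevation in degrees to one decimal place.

At local noon the hour angle is zero, so the zenith angle equals |φ − δ| = |-1.4° − (-11.100°)| = 9.700°.
Elevation = 90° − 9.700° = 80.3°.

80.3°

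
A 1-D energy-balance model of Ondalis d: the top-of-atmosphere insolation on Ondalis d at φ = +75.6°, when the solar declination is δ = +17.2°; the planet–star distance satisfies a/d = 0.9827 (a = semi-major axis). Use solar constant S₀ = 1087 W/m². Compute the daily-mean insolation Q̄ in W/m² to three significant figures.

Q̄ ≈ 301 W/m²

cos H₀ = −tan(+75.6°) tan(+17.200°) = -1.2056 ≤ −1 ⇒ polar day, H₀ = π.
Bracket: H₀ sin φ sin δ + cos φ cos δ sin H₀ = 3.1416×0.96858×0.29571 + 0.24869×0.95528×0.00000 = 0.899813 + 0.000000 = 0.899813.
Inverse-square distance factor (a/d)² = 0.9827² = 0.965699.
Q̄ = (S₀/π) × 0.965699 × [bracket] = (1087/π) × 0.965699 × 0.899813 = 300.7 W/m².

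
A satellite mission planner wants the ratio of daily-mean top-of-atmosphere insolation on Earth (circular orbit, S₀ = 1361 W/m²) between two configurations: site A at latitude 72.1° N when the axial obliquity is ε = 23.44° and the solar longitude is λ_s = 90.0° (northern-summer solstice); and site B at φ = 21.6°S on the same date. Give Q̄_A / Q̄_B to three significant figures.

Q̄_A / Q̄_B ≈ 1.87

— Configuration A (φ=+72.1°):
Solar declination: sin δ = sin ε · sin λ_s = sin 23.44° × sin 90.0° = 0.39779, so δ = +23.440°.
cos H₀ = −tan(+72.1°) tan(+23.440°) = -1.3424 ≤ −1 ⇒ polar day, H₀ = π.
Bracket: H₀ sin φ sin δ + cos φ cos δ sin H₀ = 3.1416×0.95159×0.39779 + 0.30736×0.91748×0.00000 = 1.189199 + 0.000000 = 1.189199.
Q̄ = (S₀/π) × [bracket] = (1361/π) × 1.189199 = 515.18 W/m².
— Configuration B (φ=-21.6°):
cos H₀ = −tan(-21.6°) tan(+23.440°) = 0.1717, H₀ = 1.3983 rad.
Bracket: H₀ sin φ sin δ + cos φ cos δ sin H₀ = 1.3983×-0.36812×0.39779 + 0.92978×0.91748×0.98516 = -0.204759 + 0.840395 = 0.635636.
Q̄ = (S₀/π) × [bracket] = (1361/π) × 0.635636 = 275.37 W/m².
Ratio Q̄_A / Q̄_B = 515.18 / 275.37 = 1.871.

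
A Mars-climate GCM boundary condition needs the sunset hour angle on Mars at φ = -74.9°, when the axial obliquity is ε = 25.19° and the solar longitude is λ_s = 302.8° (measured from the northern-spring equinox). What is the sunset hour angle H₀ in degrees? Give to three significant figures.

H₀ = 180°

Solar declination: sin δ = sin ε · sin λ_s = sin 25.19° × sin 302.8° = -0.35776, so δ = -20.963°.
Sunrise equation: cos H₀ = −tan φ · tan δ = -1.4199 ≤ −1, so the Sun never sets (polar day) and H₀ = π.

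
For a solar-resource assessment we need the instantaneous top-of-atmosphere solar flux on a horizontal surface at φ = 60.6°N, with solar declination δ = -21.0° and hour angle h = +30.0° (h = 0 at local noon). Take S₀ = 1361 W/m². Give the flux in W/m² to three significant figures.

cos θ_z = sin φ sin δ + cos φ cos δ cos h = -0.312215 + 0.396898 = 0.084683.
Flux = S₀ · cos θ_z = 1361 × 0.084683 = 115.3 W/m².

115 W/m²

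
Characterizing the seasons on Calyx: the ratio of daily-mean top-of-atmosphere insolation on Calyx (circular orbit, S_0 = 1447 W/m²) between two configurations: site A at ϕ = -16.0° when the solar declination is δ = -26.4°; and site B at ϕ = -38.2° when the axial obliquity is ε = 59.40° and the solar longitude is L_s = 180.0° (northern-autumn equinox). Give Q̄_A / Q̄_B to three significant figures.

— Configuration A (ϕ=-16.0°):
cos h₀ = −tan(-16.0°) tan(-26.400°) = -0.1423, h₀ = 1.7136 rad.
Bracket: h₀ sin ϕ sin δ + cos ϕ cos δ sin h₀ = 1.7136×-0.27564×-0.44464 + 0.96126×0.89571×0.98982 = 0.210020 + 0.852245 = 1.062265.
Q̄ = (S_0/π) × [bracket] = (1447/π) × 1.062265 = 489.27 W/m².
— Configuration B (ϕ=-38.2°):
Solar declination: sin δ = sin ε · sin L_s = sin 59.40° × sin 180.0° = 0.00000, so δ = +0.000°.
cos h₀ = −tan(-38.2°) tan(+0.000°) = 0.0000, h₀ = 1.5708 rad.
Bracket: h₀ sin ϕ sin δ + cos ϕ cos δ sin h₀ = 1.5708×-0.61841×0.00000 + 0.78586×1.00000×1.00000 = -0.000000 + 0.785860 = 0.785860.
Q̄ = (S_0/π) × [bracket] = (1447/π) × 0.785860 = 361.96 W/m².
Ratio Q̄_A / Q̄_B = 489.27 / 361.96 = 1.352.

Q̄_A / Q̄_B ≈ 1.35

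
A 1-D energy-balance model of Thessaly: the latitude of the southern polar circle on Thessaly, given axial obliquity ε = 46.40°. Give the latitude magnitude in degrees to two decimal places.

43.60°

The polar circle is the lowest latitude that experiences at least one full rotation of continuous darkness at the northern-summer solstice; it lies at |ϕ| = 90° − ε = 90° − 46.40° = 43.60°.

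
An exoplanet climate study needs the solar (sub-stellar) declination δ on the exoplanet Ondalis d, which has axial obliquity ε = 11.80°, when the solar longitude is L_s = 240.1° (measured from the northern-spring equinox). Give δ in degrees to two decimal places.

δ = -10.21°

sin δ = sin ε · sin L_s = sin 11.80° × sin 240.1° = -0.177277.
δ = arcsin(-0.177277) = -10.21°.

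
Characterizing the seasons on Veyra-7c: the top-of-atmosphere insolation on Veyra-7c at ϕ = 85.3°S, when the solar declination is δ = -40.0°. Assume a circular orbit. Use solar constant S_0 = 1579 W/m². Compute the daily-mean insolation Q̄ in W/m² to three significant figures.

Q̄ ≈ 1.01e+03 W/m²

cos h₀ = −tan(-85.3°) tan(-40.000°) = -10.2062 ≤ −1 ⇒ polar day, h₀ = π.
Bracket: h₀ sin ϕ sin δ + cos ϕ cos δ sin h₀ = 3.1416×-0.99664×-0.64279 + 0.08194×0.76604×0.00000 = 2.012604 + 0.000000 = 2.012604.
Q̄ = (S_0/π) × [bracket] = (1579/π) × 2.012604 = 1012 W/m².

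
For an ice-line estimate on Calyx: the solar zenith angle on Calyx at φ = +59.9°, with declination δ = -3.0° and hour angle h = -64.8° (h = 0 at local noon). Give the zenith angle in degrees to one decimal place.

θ_z = 80.3°

cos θ_z = sin φ sin δ + cos φ cos δ cos h = -0.045279 + 0.213240 = 0.167961.
θ_z = arccos(0.167961) = 80.3°.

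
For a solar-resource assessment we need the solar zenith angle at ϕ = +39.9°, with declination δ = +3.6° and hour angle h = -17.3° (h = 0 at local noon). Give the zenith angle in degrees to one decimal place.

θ_z = 39.5°

cos θ_z = sin ϕ sin δ + cos ϕ cos δ cos h = 0.040277 + 0.731014 = 0.771291.
θ_z = arccos(0.771291) = 39.5°.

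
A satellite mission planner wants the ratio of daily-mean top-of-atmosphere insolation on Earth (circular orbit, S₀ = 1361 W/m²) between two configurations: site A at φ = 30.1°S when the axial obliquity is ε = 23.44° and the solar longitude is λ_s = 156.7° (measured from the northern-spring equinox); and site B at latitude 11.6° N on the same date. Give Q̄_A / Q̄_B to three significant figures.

— Configuration A (φ=-30.1°):
Solar declination: sin δ = sin ε · sin λ_s = sin 23.44° × sin 156.7° = 0.15734, so δ = +9.053°.
cos H₀ = −tan(-30.1°) tan(+9.053°) = 0.0924, H₀ = 1.4783 rad.
Bracket: H₀ sin φ sin δ + cos φ cos δ sin H₀ = 1.4783×-0.50151×0.15734 + 0.86515×0.98754×0.99573 = -0.116649 + 0.850722 = 0.734073.
Q̄ = (S₀/π) × [bracket] = (1361/π) × 0.734073 = 318.01 W/m².
— Configuration B (φ=+11.6°):
cos H₀ = −tan(+11.6°) tan(+9.053°) = -0.0327, H₀ = 1.6035 rad.
Bracket: H₀ sin φ sin δ + cos φ cos δ sin H₀ = 1.6035×0.20108×0.15734 + 0.97958×0.98754×0.99947 = 0.050731 + 0.966862 = 1.017593.
Q̄ = (S₀/π) × [bracket] = (1361/π) × 1.017593 = 440.84 W/m².
Ratio Q̄_A / Q̄_B = 318.01 / 440.84 = 0.7214.

Q̄_A / Q̄_B ≈ 0.721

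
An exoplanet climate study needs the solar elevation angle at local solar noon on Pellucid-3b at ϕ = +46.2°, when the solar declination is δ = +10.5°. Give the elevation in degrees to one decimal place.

54.3°

At local noon the hour angle is zero, so the zenith angle equals |ϕ − δ| = |+46.2° − (+10.500°)| = 35.700°.
Elevation = 90° − 35.700° = 54.3°.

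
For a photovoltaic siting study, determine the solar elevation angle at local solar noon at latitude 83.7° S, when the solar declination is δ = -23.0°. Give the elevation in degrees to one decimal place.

29.3°

At local noon the hour angle is zero, so the zenith angle equals |ϕ − δ| = |-83.7° − (-23.000°)| = 60.700°.
Elevation = 90° − 60.700° = 29.3°.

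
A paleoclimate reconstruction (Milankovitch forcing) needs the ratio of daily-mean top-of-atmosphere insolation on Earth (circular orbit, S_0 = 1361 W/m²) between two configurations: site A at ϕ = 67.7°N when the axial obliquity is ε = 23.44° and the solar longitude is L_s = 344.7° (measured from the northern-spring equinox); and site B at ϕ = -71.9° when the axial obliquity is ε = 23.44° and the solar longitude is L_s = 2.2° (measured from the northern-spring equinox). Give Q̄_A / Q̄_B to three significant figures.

Q̄_A / Q̄_B ≈ 0.824

— Configuration A (ϕ=+67.7°):
Solar declination: sin δ = sin ε · sin L_s = sin 23.44° × sin 344.7° = -0.10497, so δ = -6.025°.
cos h₀ = −tan(+67.7°) tan(-6.025°) = 0.2574, h₀ = 1.3105 rad.
Bracket: h₀ sin ϕ sin δ + cos ϕ cos δ sin h₀ = 1.3105×0.92521×-0.10497 + 0.37946×0.99448×0.96632 = -0.127275 + 0.364656 = 0.237381.
Q̄ = (S_0/π) × [bracket] = (1361/π) × 0.237381 = 102.84 W/m².
— Configuration B (ϕ=-71.9°):
Solar declination: sin δ = sin ε · sin L_s = sin 23.44° × sin 2.2° = 0.01527, so δ = +0.875°.
cos h₀ = −tan(-71.9°) tan(+0.875°) = 0.0467, h₀ = 1.5241 rad.
Bracket: h₀ sin ϕ sin δ + cos ϕ cos δ sin h₀ = 1.5241×-0.95052×0.01527 + 0.31068×0.99988×0.99891 = -0.022121 + 0.310304 = 0.288183.
Q̄ = (S_0/π) × [bracket] = (1361/π) × 0.288183 = 124.85 W/m².
Ratio Q̄_A / Q̄_B = 102.84 / 124.85 = 0.8237.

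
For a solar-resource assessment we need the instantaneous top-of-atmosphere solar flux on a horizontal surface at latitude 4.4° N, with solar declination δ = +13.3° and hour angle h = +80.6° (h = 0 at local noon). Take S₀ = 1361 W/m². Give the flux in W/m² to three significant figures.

240 W/m²

cos θ_z = sin φ sin δ + cos φ cos δ cos h = 0.017649 + 0.158477 = 0.176126.
Flux = S₀ · cos θ_z = 1361 × 0.176126 = 239.7 W/m².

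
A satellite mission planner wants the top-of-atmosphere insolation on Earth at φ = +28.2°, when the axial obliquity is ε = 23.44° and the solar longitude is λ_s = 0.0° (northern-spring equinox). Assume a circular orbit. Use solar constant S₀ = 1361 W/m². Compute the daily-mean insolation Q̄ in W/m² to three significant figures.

Q̄ ≈ 382 W/m²

Solar declination: sin δ = sin ε · sin λ_s = sin 23.44° × sin 0.0° = 0.00000, so δ = +0.000°.
cos H₀ = −tan(+28.2°) tan(+0.000°) = -0.0000, H₀ = 1.5708 rad.
Bracket: H₀ sin φ sin δ + cos φ cos δ sin H₀ = 1.5708×0.47255×0.00000 + 0.88130×1.00000×1.00000 = 0.000000 + 0.881300 = 0.881300.
Q̄ = (S₀/π) × [bracket] = (1361/π) × 0.881300 = 381.8 W/m².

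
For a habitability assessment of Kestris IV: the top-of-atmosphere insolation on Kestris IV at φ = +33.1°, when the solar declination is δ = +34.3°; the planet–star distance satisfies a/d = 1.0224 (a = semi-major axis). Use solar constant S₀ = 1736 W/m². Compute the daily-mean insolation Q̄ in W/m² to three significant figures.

Q̄ ≈ 719 W/m²

cos H₀ = −tan(+33.1°) tan(+34.300°) = -0.4447, H₀ = 2.0316 rad.
Bracket: H₀ sin φ sin δ + cos φ cos δ sin H₀ = 2.0316×0.54610×0.56353 + 0.83772×0.82610×0.89568 = 0.625212 + 0.619847 = 1.245059.
Inverse-square distance factor (a/d)² = 1.0224² = 1.045302.
Q̄ = (S₀/π) × 1.045302 × [bracket] = (1736/π) × 1.045302 × 1.245059 = 719.2 W/m².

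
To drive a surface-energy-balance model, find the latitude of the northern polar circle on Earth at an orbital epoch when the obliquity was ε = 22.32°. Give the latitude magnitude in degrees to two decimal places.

The polar circle is the lowest latitude that experiences at least one full rotation of continuous daylight at the northern-summer solstice; it lies at |φ| = 90° − ε = 90° − 22.32° = 67.68°.

67.68°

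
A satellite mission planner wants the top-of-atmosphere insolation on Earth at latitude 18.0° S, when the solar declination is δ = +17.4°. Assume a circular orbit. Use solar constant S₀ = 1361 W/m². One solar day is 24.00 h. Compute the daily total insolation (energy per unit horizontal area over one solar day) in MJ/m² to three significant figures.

cos H₀ = −tan(-18.0°) tan(+17.400°) = 0.1018, H₀ = 1.4688 rad.
Bracket: H₀ sin φ sin δ + cos φ cos δ sin H₀ = 1.4688×-0.30902×0.29904 + 0.95106×0.95424×0.99480 = -0.135731 + 0.902820 = 0.767089.
Q̄ = (S₀/π) × [bracket] = (1361/π) × 0.767089 = 332.32 W/m².
Daily total = Q̄ × 24.00 h × 3600 s/h = 332.32 × 24.00 × 3600 / 10⁶ = 28.71 MJ/m².

28.7 MJ/m²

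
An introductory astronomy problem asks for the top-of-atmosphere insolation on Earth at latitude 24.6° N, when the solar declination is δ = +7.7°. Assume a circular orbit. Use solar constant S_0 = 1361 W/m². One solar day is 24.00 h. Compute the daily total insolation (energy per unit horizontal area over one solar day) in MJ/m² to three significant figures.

cos h₀ = −tan(+24.6°) tan(+7.700°) = -0.0619, h₀ = 1.6327 rad.
Bracket: h₀ sin ϕ sin δ + cos ϕ cos δ sin h₀ = 1.6327×0.41628×0.13399 + 0.90924×0.99098×0.99808 = 0.091068 + 0.899309 = 0.990377.
Q̄ = (S_0/π) × [bracket] = (1361/π) × 0.990377 = 429.05 W/m².
Daily total = Q̄ × 24.00 h × 3600 s/h = 429.05 × 24.00 × 3600 / 10⁶ = 37.07 MJ/m².

37.1 MJ/m²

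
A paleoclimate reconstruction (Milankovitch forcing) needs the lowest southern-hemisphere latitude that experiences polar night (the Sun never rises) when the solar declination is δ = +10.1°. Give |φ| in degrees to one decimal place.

|φ| = 79.9°

Polar night requires cos H₀ = −tan φ tan δ ≥ 1, i.e. tan φ tan δ ≤ −1.
The boundary is |tan φ| · |tan δ| = 1, so |φ| = 90° − |δ| = 90° − 10.1° = 79.9° in the southern hemisphere.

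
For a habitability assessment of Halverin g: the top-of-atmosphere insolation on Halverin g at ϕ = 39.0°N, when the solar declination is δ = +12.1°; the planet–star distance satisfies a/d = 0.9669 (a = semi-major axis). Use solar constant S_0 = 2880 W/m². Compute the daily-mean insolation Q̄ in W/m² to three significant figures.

cos h₀ = −tan(+39.0°) tan(+12.100°) = -0.1736, h₀ = 1.7453 rad.
Bracket: h₀ sin ϕ sin δ + cos ϕ cos δ sin h₀ = 1.7453×0.62932×0.20962 + 0.77715×0.97778×0.98482 = 0.230237 + 0.748347 = 0.978584.
Inverse-square distance factor (a/d)² = 0.9669² = 0.934896.
Q̄ = (S_0/π) × 0.934896 × [bracket] = (2880/π) × 0.934896 × 0.978584 = 838.7 W/m².

Q̄ ≈ 839 W/m²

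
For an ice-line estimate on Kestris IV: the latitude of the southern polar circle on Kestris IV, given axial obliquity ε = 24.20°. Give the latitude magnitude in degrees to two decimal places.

The polar circle is the lowest latitude that experiences at least one full rotation of continuous darkness at the northern-summer solstice; it lies at |φ| = 90° − ε = 90° − 24.20° = 65.80°.

65.80°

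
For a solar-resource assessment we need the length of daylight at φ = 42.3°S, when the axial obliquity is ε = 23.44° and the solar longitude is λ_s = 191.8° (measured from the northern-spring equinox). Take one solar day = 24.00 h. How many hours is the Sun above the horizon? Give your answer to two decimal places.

Solar declination: sin δ = sin ε · sin λ_s = sin 23.44° × sin 191.8° = -0.08135, so δ = -4.666°.
cos H₀ = −tan φ · tan δ = −tan(-42.3°) × tan(-4.666°) = -0.0743, so H₀ = 1.6451 rad = 94.26°.
Daylight = 2H₀/(2π) × 24.00 h = (1.6451/π) × 24.00 = 12.57 h.

12.57 h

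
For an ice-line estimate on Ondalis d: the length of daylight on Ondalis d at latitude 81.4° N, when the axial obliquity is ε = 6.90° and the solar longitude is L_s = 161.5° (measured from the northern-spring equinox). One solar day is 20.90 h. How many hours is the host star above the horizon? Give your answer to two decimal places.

12.15 h

Solar declination: sin δ = sin ε · sin L_s = sin 6.90° × sin 161.5° = 0.03812, so δ = +2.185°.
cos h₀ = −tan ϕ · tan δ = −tan(+81.4°) × tan(+2.185°) = -0.2522, so h₀ = 1.8258 rad = 104.61°.
Daylight = 2h₀/(2π) × 20.90 h = (1.8258/π) × 20.90 = 12.15 h.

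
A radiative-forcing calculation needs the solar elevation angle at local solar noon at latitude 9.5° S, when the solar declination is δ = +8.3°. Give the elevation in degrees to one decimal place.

At local noon the hour angle is zero, so the zenith angle equals |ϕ − δ| = |-9.5° − (+8.300°)| = 17.800°.
Elevation = 90° − 17.800° = 72.2°.

72.2°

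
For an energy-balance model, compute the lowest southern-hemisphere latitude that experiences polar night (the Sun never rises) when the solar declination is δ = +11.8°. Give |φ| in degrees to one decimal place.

Polar night requires cos H₀ = −tan φ tan δ ≥ 1, i.e. tan φ tan δ ≤ −1.
The boundary is |tan φ| · |tan δ| = 1, so |φ| = 90° − |δ| = 90° − 11.8° = 78.2° in the southern hemisphere.

|φ| = 78.2°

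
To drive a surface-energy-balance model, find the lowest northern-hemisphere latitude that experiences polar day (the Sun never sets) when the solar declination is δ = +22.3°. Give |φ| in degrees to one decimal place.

Polar day requires cos H₀ = −tan φ tan δ ≤ −1, i.e. tan φ tan δ ≥ 1.
The boundary is |tan φ| · |tan δ| = 1, so |φ| = 90° − |δ| = 90° − 22.3° = 67.7° in the northern hemisphere.

|φ| = 67.7°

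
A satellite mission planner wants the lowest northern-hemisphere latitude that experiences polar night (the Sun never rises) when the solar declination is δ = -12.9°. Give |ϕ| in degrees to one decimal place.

|ϕ| = 77.1°

Polar night requires cos h₀ = −tan ϕ tan δ ≥ 1, i.e. tan ϕ tan δ ≤ −1.
The boundary is |tan ϕ| · |tan δ| = 1, so |ϕ| = 90° − |δ| = 90° − 12.9° = 77.1° in the northern hemisphere.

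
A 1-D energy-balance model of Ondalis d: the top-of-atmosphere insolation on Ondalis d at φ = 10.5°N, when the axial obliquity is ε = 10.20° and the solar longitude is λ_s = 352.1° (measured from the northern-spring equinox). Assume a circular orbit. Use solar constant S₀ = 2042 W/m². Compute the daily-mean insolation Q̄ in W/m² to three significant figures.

Solar declination: sin δ = sin ε · sin λ_s = sin 10.20° × sin 352.1° = -0.02434, so δ = -1.395°.
cos H₀ = −tan(+10.5°) tan(-1.395°) = 0.0045, H₀ = 1.5663 rad.
Bracket: H₀ sin φ sin δ + cos φ cos δ sin H₀ = 1.5663×0.18224×-0.02434 + 0.98325×0.99970×0.99999 = -0.006948 + 0.982945 = 0.975997.
Q̄ = (S₀/π) × [bracket] = (2042/π) × 0.975997 = 634.4 W/m².

Q̄ ≈ 634 W/m²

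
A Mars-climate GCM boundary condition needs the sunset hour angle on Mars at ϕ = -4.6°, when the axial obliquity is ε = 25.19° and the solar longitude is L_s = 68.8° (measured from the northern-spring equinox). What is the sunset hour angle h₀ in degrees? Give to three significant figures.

h₀ = 88.0°

Solar declination: sin δ = sin ε · sin L_s = sin 25.19° × sin 68.8° = 0.39682, so δ = +23.379°.
cos h₀ = −tan ϕ · tan δ = −tan(-4.6°) × tan(+23.379°) = 0.0348, so h₀ = 1.5360 rad = 88.01°.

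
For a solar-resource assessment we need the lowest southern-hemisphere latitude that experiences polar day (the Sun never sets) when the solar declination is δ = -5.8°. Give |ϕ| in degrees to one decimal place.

Polar day requires cos h₀ = −tan ϕ tan δ ≤ −1, i.e. tan ϕ tan δ ≥ 1.
The boundary is |tan ϕ| · |tan δ| = 1, so |ϕ| = 90° − |δ| = 90° − 5.8° = 84.2° in the southern hemisphere.

|ϕ| = 84.2°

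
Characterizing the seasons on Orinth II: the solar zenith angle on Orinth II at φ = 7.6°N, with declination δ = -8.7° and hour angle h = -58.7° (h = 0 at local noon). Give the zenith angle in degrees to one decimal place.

cos θ_z = sin φ sin δ + cos φ cos δ cos h = -0.020005 + 0.509030 = 0.489025.
θ_z = arccos(0.489025) = 60.7°.

θ_z = 60.7°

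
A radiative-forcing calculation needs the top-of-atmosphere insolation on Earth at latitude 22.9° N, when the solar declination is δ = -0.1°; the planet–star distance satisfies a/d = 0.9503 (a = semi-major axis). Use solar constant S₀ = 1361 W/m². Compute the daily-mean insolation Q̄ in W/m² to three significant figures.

Q̄ ≈ 360 W/m²

cos H₀ = −tan(+22.9°) tan(-0.100°) = 0.0007, H₀ = 1.5701 rad.
Bracket: H₀ sin φ sin δ + cos φ cos δ sin H₀ = 1.5701×0.38912×-0.00175 + 0.92119×1.00000×1.00000 = -0.001069 + 0.921190 = 0.920121.
Inverse-square distance factor (a/d)² = 0.9503² = 0.903070.
Q̄ = (S₀/π) × 0.903070 × [bracket] = (1361/π) × 0.903070 × 0.920121 = 360.0 W/m².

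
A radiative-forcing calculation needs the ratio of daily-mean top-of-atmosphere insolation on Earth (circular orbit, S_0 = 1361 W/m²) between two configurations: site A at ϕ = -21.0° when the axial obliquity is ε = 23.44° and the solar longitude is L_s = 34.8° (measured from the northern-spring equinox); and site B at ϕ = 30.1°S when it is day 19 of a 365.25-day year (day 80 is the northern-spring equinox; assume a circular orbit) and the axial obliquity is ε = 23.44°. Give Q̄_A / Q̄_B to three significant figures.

Q̄_A / Q̄_B ≈ 0.712

— Configuration A (ϕ=-21.0°):
Solar declination: sin δ = sin ε · sin L_s = sin 23.44° × sin 34.8° = 0.22702, so δ = +13.122°.
cos h₀ = −tan(-21.0°) tan(+13.122°) = 0.0895, h₀ = 1.4812 rad.
Bracket: h₀ sin ϕ sin δ + cos ϕ cos δ sin h₀ = 1.4812×-0.35837×0.22702 + 0.93358×0.97389×0.99599 = -0.120506 + 0.905558 = 0.785052.
Q̄ = (S_0/π) × [bracket] = (1361/π) × 0.785052 = 340.10 W/m².
— Configuration B (ϕ=-30.1°):
Solar longitude: L_s = 360° × (19 − 80)/365.25 = -60.123°, i.e. -60.123° + 360° = 299.877°.
sin δ = sin 23.44° × sin 299.877° = -0.34492, so δ = -20.177°.
cos h₀ = −tan(-30.1°) tan(-20.177°) = -0.2130, h₀ = 1.7855 rad.
Bracket: h₀ sin ϕ sin δ + cos ϕ cos δ sin h₀ = 1.7855×-0.50151×-0.34492 + 0.86515×0.93863×0.97705 = 0.308857 + 0.793419 = 1.102276.
Q̄ = (S_0/π) × [bracket] = (1361/π) × 1.102276 = 477.53 W/m².
Ratio Q̄_A / Q̄_B = 340.10 / 477.53 = 0.7122.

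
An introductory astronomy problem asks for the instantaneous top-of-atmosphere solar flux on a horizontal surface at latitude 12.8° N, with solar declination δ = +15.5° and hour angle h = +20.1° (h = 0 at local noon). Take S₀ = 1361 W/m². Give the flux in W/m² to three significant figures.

cos θ_z = sin φ sin δ + cos φ cos δ cos h = 0.059206 + 0.882451 = 0.941657.
Flux = S₀ · cos θ_z = 1361 × 0.941657 = 1282 W/m².

1.28e+03 W/m²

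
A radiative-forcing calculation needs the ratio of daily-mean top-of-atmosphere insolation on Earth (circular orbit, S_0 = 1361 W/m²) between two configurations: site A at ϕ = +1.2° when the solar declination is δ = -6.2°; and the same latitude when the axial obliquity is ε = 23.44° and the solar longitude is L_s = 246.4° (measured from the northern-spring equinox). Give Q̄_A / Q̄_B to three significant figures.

— Configuration A (ϕ=+1.2°):
cos h₀ = −tan(+1.2°) tan(-6.200°) = 0.0023, h₀ = 1.5685 rad.
Bracket: h₀ sin ϕ sin δ + cos ϕ cos δ sin h₀ = 1.5685×0.02094×-0.10800 + 0.99978×0.99415×1.00000 = -0.003547 + 0.993931 = 0.990384.
Q̄ = (S_0/π) × [bracket] = (1361/π) × 0.990384 = 429.05 W/m².
— Configuration B (ϕ=+1.2°):
Solar declination: sin δ = sin ε · sin L_s = sin 23.44° × sin 246.4° = -0.36452, so δ = -21.378°.
cos h₀ = −tan(+1.2°) tan(-21.378°) = 0.0082, h₀ = 1.5626 rad.
Bracket: h₀ sin ϕ sin δ + cos ϕ cos δ sin h₀ = 1.5626×0.02094×-0.36452 + 0.99978×0.93120×0.99997 = -0.011927 + 0.930967 = 0.919040.
Q̄ = (S_0/π) × [bracket] = (1361/π) × 0.919040 = 398.15 W/m².
Ratio Q̄_A / Q̄_B = 429.05 / 398.15 = 1.078.

Q̄_A / Q̄_B ≈ 1.08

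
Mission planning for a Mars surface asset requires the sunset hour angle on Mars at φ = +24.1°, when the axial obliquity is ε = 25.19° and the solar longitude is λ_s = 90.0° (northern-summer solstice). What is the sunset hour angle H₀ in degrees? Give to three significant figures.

H₀ = 102°

Solar declination: sin δ = sin ε · sin λ_s = sin 25.19° × sin 90.0° = 0.42562, so δ = +25.190°.
cos H₀ = −tan φ · tan δ = −tan(+24.1°) × tan(+25.190°) = -0.2104, so H₀ = 1.7828 rad = 102.15°.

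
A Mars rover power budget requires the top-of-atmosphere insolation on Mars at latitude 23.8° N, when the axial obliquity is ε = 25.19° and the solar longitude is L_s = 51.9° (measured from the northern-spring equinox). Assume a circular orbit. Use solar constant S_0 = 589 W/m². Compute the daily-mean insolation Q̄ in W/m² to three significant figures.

Solar declination: sin δ = sin ε · sin L_s = sin 25.19° × sin 51.9° = 0.33494, so δ = +19.569°.
cos h₀ = −tan(+23.8°) tan(+19.569°) = -0.1568, h₀ = 1.7282 rad.
Bracket: h₀ sin ϕ sin δ + cos ϕ cos δ sin h₀ = 1.7282×0.40355×0.33494 + 0.91496×0.94224×0.98763 = 0.233592 + 0.851448 = 1.085040.
Q̄ = (S_0/π) × [bracket] = (589/π) × 1.085040 = 203.4 W/m².

Q̄ ≈ 203 W/m²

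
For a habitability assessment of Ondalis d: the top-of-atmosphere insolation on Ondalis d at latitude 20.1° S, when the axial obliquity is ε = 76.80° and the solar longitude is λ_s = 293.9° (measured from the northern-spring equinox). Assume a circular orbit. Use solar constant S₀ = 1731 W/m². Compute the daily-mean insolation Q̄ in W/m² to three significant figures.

Q̄ ≈ 564 W/m²

Solar declination: sin δ = sin ε · sin λ_s = sin 76.80° × sin 293.9° = -0.89010, so δ = -62.886°.
cos H₀ = −tan(-20.1°) tan(-62.886°) = -0.7147, H₀ = 2.3670 rad.
Bracket: H₀ sin φ sin δ + cos φ cos δ sin H₀ = 2.3670×-0.34366×-0.89010 + 0.93909×0.45577×0.69945 = 0.724046 + 0.299371 = 1.023417.
Q̄ = (S₀/π) × [bracket] = (1731/π) × 1.023417 = 563.9 W/m².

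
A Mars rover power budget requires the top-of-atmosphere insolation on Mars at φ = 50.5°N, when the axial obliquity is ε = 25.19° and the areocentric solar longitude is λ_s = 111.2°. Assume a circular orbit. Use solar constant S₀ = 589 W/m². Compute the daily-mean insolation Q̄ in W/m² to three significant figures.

sin δ = sin 25.19° × sin 111.2° = 0.39682, so δ = +23.379°.
cos H₀ = −tan(+50.5°) tan(+23.379°) = -0.5244, H₀ = 2.1228 rad.
Bracket: H₀ sin φ sin δ + cos φ cos δ sin H₀ = 2.1228×0.77162×0.39682 + 0.63608×0.91790×0.85145 = 0.649989 + 0.497126 = 1.147115.
Q̄ = (S₀/π) × [bracket] = (589/π) × 1.147115 = 215.1 W/m².

Q̄ ≈ 215 W/m²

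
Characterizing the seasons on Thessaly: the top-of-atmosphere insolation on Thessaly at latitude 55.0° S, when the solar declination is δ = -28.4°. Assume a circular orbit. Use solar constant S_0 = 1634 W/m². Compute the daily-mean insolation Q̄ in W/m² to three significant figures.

Q̄ ≈ 664 W/m²

cos h₀ = −tan(-55.0°) tan(-28.400°) = -0.7722, h₀ = 2.4531 rad.
Bracket: h₀ sin ϕ sin δ + cos ϕ cos δ sin h₀ = 2.4531×-0.81915×-0.47562 + 0.57358×0.87965×0.63538 = 0.955738 + 0.320581 = 1.276319.
Q̄ = (S_0/π) × [bracket] = (1634/π) × 1.276319 = 663.8 W/m².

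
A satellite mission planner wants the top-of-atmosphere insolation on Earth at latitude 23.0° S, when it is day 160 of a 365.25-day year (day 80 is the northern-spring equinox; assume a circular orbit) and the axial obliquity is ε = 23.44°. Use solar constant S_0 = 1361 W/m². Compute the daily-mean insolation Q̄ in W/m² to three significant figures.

Solar longitude: L_s = 360° × (160 − 80)/365.25 = 78.850°.
sin δ = sin 23.44° × sin 78.850° = 0.39028, so δ = +22.972°.
cos h₀ = −tan(-23.0°) tan(+22.972°) = 0.1799, h₀ = 1.3899 rad.
Bracket: h₀ sin ϕ sin δ + cos ϕ cos δ sin h₀ = 1.3899×-0.39073×0.39028 + 0.92050×0.92070×0.98368 = -0.211952 + 0.833673 = 0.621721.
Q̄ = (S_0/π) × [bracket] = (1361/π) × 0.621721 = 269.3 W/m².

Q̄ ≈ 269 W/m²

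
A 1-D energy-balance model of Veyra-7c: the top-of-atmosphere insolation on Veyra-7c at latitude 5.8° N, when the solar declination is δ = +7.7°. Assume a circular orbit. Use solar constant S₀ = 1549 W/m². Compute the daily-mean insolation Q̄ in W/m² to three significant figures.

cos H₀ = −tan(+5.8°) tan(+7.700°) = -0.0137, H₀ = 1.5845 rad.
Bracket: H₀ sin φ sin δ + cos φ cos δ sin H₀ = 1.5845×0.10106×0.13399 + 0.99488×0.99098×0.99991 = 0.021456 + 0.985817 = 1.007273.
Q̄ = (S₀/π) × [bracket] = (1549/π) × 1.007273 = 496.6 W/m².

Q̄ ≈ 497 W/m²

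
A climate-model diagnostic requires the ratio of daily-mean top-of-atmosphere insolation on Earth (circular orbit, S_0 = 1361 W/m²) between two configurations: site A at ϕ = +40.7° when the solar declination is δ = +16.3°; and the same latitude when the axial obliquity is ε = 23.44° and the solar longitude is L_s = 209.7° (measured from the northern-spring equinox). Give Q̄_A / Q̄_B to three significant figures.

— Configuration A (ϕ=+40.7°):
cos h₀ = −tan(+40.7°) tan(+16.300°) = -0.2515, h₀ = 1.8250 rad.
Bracket: h₀ sin ϕ sin δ + cos ϕ cos δ sin h₀ = 1.8250×0.65210×0.28067 + 0.75813×0.95981×0.96785 = 0.334020 + 0.704266 = 1.038286.
Q̄ = (S_0/π) × [bracket] = (1361/π) × 1.038286 = 449.81 W/m².
— Configuration B (ϕ=+40.7°):
Solar declination: sin δ = sin ε · sin L_s = sin 23.44° × sin 209.7° = -0.19709, so δ = -11.367°.
cos h₀ = −tan(+40.7°) tan(-11.367°) = 0.1729, h₀ = 1.3970 rad.
Bracket: h₀ sin ϕ sin δ + cos ϕ cos δ sin h₀ = 1.3970×0.65210×-0.19709 + 0.75813×0.98039×0.98494 = -0.179546 + 0.732070 = 0.552524.
Q̄ = (S_0/π) × [bracket] = (1361/π) × 0.552524 = 239.36 W/m².
Ratio Q̄_A / Q̄_B = 449.81 / 239.36 = 1.879.

Q̄_A / Q̄_B ≈ 1.88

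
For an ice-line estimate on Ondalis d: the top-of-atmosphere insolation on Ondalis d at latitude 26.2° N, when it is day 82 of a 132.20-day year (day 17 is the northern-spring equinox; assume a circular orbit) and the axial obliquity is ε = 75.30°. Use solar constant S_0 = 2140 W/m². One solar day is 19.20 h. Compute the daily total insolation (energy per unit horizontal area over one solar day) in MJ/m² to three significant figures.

Solar longitude: L_s = 360° × (82 − 17)/132.20 = 177.005°.
sin δ = sin 75.30° × sin 177.005° = 0.05055, so δ = +2.897°.
cos h₀ = −tan(+26.2°) tan(+2.897°) = -0.0249, h₀ = 1.5957 rad.
Bracket: h₀ sin ϕ sin δ + cos ϕ cos δ sin h₀ = 1.5957×0.44151×0.05055 + 0.89726×0.99872×0.99969 = 0.035613 + 0.895834 = 0.931447.
Q̄ = (S_0/π) × [bracket] = (2140/π) × 0.931447 = 634.49 W/m².
Daily total = Q̄ × 19.20 h × 3600 s/h = 634.49 × 19.20 × 3600 / 10⁶ = 43.86 MJ/m².

43.9 MJ/m²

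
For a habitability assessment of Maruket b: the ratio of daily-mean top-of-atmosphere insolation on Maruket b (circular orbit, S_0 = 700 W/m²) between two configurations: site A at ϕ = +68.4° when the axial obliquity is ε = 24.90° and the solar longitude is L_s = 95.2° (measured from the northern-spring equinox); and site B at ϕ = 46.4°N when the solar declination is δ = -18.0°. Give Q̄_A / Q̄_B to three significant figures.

Q̄_A / Q̄_B ≈ 3.57

— Configuration A (ϕ=+68.4°):
Solar declination: sin δ = sin ε · sin L_s = sin 24.90° × sin 95.2° = 0.41930, so δ = +24.791°.
cos h₀ = −tan(+68.4°) tan(+24.791°) = -1.1665 ≤ −1 ⇒ polar day, h₀ = π.
Bracket: h₀ sin ϕ sin δ + cos ϕ cos δ sin h₀ = 3.1416×0.92978×0.41930 + 0.36812×0.90785×0.00000 = 1.224774 + 0.000000 = 1.224774.
Q̄ = (S_0/π) × [bracket] = (700/π) × 1.224774 = 272.90 W/m².
— Configuration B (ϕ=+46.4°):
cos h₀ = −tan(+46.4°) tan(-18.000°) = 0.3412, h₀ = 1.2226 rad.
Bracket: h₀ sin ϕ sin δ + cos ϕ cos δ sin h₀ = 1.2226×0.72417×-0.30902 + 0.68962×0.95106×0.93999 = -0.273597 + 0.616511 = 0.342914.
Q̄ = (S_0/π) × [bracket] = (700/π) × 0.342914 = 76.407 W/m².
Ratio Q̄_A / Q̄_B = 272.90 / 76.407 = 3.572.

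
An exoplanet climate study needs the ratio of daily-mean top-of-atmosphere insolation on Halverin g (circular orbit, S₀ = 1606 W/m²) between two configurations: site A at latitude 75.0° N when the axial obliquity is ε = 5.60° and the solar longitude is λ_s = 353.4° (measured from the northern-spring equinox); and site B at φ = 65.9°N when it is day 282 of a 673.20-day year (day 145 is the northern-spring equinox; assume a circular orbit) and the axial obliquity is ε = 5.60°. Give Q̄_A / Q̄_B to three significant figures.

Q̄_A / Q̄_B ≈ 0.440

— Configuration A (φ=+75.0°):
Solar declination: sin δ = sin ε · sin λ_s = sin 5.60° × sin 353.4° = -0.01122, so δ = -0.643°.
cos H₀ = −tan(+75.0°) tan(-0.643°) = 0.0419, H₀ = 1.5289 rad.
Bracket: H₀ sin φ sin δ + cos φ cos δ sin H₀ = 1.5289×0.96593×-0.01122 + 0.25882×0.99994×0.99912 = -0.016570 + 0.258577 = 0.242007.
Q̄ = (S₀/π) × [bracket] = (1606/π) × 0.242007 = 123.72 W/m².
— Configuration B (φ=+65.9°):
Solar longitude: λ_s = 360° × (282 − 145)/673.20 = 73.262°.
sin δ = sin 5.60° × sin 73.262° = 0.09345, so δ = +5.362°.
cos H₀ = −tan(+65.9°) tan(+5.362°) = -0.2098, H₀ = 1.7822 rad.
Bracket: H₀ sin φ sin δ + cos φ cos δ sin H₀ = 1.7822×0.91283×0.09345 + 0.40833×0.99562×0.97774 = 0.152029 + 0.397492 = 0.549521.
Q̄ = (S₀/π) × [bracket] = (1606/π) × 0.549521 = 280.92 W/m².
Ratio Q̄_A / Q̄_B = 123.72 / 280.92 = 0.4404.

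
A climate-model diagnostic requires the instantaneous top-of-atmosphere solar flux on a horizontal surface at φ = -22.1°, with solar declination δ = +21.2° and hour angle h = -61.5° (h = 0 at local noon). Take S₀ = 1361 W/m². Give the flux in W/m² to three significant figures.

376 W/m²

cos θ_z = sin φ sin δ + cos φ cos δ cos h = -0.136052 + 0.412182 = 0.276130.
Flux = S₀ · cos θ_z = 1361 × 0.276130 = 375.8 W/m².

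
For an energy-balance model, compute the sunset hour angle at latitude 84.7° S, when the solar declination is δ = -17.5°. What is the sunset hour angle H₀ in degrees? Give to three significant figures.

H₀ = 180°

Sunrise equation: cos H₀ = −tan φ · tan δ = -3.3988 ≤ −1, so the Sun never sets (polar day) and H₀ = π.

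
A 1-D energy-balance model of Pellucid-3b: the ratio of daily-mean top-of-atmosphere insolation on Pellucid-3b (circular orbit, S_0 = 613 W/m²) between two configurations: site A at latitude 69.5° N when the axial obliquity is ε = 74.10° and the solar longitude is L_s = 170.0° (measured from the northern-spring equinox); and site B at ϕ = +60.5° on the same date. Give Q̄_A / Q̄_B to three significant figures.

Q̄_A / Q̄_B ≈ 0.852

— Configuration A (ϕ=+69.5°):
Solar declination: sin δ = sin ε · sin L_s = sin 74.10° × sin 170.0° = 0.16700, so δ = +9.614°.
cos h₀ = −tan(+69.5°) tan(+9.614°) = -0.4530, h₀ = 2.0410 rad.
Bracket: h₀ sin ϕ sin δ + cos ϕ cos δ sin h₀ = 2.0410×0.93667×0.16700 + 0.35021×0.98596×0.89149 = 0.319261 + 0.307825 = 0.627086.
Q̄ = (S_0/π) × [bracket] = (613/π) × 0.627086 = 122.36 W/m².
— Configuration B (ϕ=+60.5°):
cos h₀ = −tan(+60.5°) tan(+9.614°) = -0.2994, h₀ = 1.8748 rad.
Bracket: h₀ sin ϕ sin δ + cos ϕ cos δ sin h₀ = 1.8748×0.87036×0.16700 + 0.49242×0.98596×0.95413 = 0.272502 + 0.463236 = 0.735738.
Q̄ = (S_0/π) × [bracket] = (613/π) × 0.735738 = 143.56 W/m².
Ratio Q̄_A / Q̄_B = 122.36 / 143.56 = 0.8523.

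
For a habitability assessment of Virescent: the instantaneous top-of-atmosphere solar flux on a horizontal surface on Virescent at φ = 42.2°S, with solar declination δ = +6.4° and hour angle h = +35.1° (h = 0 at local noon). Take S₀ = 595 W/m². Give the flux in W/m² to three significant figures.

cos θ_z = sin φ sin δ + cos φ cos δ cos h = -0.074876 + 0.602312 = 0.527436.
Flux = S₀ · cos θ_z = 595 × 0.527436 = 313.8 W/m².

314 W/m²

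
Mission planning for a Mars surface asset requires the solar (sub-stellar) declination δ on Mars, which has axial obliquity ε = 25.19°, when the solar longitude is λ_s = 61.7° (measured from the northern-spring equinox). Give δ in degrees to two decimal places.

δ = +22.01°

sin δ = sin ε · sin λ_s = sin 25.19° × sin 61.7° = 0.374750.
δ = arcsin(0.374750) = +22.01°.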